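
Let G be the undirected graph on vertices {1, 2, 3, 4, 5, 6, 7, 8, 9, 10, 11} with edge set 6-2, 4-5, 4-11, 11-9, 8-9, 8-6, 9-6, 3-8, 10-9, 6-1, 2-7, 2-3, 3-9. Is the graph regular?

Degrees: 1:1, 2:3, 3:3, 4:2, 5:1, 6:4, 7:1, 8:3, 9:5, 10:1, 11:2
Vertex 1 has degree 1 while 9 has degree 5, so the graph is not regular.

No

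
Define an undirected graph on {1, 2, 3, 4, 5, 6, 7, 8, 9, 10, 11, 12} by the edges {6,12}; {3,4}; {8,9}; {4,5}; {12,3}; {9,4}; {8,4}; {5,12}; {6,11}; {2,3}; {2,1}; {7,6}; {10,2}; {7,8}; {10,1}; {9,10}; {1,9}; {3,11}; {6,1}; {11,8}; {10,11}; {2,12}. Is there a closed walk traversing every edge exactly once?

Degrees: 1:4, 2:4, 3:4, 4:4, 5:2, 6:4, 7:2, 8:4, 9:4, 10:4, 11:4, 12:4
Every vertex has even degree and the edges form a single connected piece, so an Eulerian circuit exists.

Yes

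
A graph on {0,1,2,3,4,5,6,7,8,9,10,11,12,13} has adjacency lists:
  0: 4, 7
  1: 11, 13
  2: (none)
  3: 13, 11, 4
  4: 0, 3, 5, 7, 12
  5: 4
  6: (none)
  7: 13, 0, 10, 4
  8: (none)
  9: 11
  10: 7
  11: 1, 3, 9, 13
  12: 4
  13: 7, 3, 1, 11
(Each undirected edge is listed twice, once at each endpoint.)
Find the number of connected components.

4

Component: {2}
Component: {6}
Component: {8}
Component: {0, 1, 3, 4, 5, 7, 9, 10, 11, 12, 13}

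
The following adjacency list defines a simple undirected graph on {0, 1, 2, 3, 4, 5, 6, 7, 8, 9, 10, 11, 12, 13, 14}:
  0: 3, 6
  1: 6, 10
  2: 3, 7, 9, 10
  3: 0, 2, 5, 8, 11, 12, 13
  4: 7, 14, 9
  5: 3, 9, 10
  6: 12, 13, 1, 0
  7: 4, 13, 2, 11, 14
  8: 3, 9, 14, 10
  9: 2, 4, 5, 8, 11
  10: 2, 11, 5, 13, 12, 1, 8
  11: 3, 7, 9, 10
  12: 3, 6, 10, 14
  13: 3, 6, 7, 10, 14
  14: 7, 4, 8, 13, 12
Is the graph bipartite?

No

13-7-14-13 is an odd cycle (length 3), and a bipartite graph can contain only even cycles.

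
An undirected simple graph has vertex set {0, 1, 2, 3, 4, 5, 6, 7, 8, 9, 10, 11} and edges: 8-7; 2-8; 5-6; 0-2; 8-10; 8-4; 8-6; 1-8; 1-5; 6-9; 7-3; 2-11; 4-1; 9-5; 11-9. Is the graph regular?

No

Degrees: 0:1, 1:3, 2:3, 3:1, 4:2, 5:3, 6:3, 7:2, 8:6, 9:3, 10:1, 11:2
Degrees are not all equal (e.g. deg(0)=1 but deg(8)=6); not regular.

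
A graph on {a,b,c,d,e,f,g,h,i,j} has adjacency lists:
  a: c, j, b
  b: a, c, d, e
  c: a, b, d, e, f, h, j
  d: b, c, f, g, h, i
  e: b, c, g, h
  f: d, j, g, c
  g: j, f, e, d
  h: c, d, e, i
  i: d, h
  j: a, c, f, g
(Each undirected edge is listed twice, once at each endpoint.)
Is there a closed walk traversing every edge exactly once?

Degrees: a:3, b:4, c:7, d:6, e:4, f:4, g:4, h:4, i:2, j:4
a, c have odd degree; an Eulerian circuit needs every degree to be even, so none exists.

No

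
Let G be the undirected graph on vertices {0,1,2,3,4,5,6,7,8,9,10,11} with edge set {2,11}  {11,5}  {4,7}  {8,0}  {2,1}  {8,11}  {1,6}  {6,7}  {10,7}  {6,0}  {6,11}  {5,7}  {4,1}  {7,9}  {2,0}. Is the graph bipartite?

Yes

Partition the vertices as {2, 3, 4, 5, 6, 8, 9, 10} vs {0, 1, 7, 11}. Each listed edge has one endpoint in each part, so the graph is bipartite.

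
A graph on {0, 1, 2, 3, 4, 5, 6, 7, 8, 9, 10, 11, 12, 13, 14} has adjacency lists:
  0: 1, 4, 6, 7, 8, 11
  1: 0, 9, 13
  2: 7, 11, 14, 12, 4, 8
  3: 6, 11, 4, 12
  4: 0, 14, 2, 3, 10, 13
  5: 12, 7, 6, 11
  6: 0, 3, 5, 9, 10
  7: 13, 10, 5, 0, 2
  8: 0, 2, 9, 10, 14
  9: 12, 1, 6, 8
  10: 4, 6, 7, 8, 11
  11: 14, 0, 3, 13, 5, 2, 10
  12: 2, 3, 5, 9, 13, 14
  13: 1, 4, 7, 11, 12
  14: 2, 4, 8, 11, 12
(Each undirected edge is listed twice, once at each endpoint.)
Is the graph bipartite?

12-2-14-12 is an odd cycle (length 3), and a bipartite graph can contain only even cycles.

No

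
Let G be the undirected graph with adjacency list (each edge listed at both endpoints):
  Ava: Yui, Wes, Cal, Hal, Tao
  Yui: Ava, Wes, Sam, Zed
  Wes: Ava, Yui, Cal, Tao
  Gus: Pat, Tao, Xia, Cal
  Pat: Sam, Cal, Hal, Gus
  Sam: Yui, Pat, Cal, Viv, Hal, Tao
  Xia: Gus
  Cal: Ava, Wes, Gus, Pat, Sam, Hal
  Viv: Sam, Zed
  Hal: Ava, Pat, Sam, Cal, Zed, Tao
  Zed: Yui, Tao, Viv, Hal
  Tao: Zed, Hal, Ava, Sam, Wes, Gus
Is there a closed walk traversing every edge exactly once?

Degrees: Ava:5, Yui:4, Wes:4, Gus:4, Pat:4, Sam:6, Xia:1, Cal:6, Viv:2, Hal:6, Zed:4, Tao:6
Vertices with odd degree: Ava, Xia. An Eulerian circuit requires all degrees even.

No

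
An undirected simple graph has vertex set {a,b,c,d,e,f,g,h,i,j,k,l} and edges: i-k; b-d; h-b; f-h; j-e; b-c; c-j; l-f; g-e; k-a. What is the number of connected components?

2

Component: {a, i, k}
Component: {b, c, d, e, f, g, h, j, l}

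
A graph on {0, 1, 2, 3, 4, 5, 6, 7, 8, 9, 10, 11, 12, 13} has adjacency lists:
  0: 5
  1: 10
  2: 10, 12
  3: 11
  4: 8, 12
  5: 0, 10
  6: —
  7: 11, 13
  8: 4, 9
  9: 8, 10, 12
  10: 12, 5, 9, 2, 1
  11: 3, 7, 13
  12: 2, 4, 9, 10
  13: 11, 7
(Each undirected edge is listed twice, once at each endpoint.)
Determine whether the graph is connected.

No

Component: {6}
Component: {3, 7, 11, 13}
Component: {0, 1, 2, 4, 5, 8, 9, 10, 12}
There are 3 separate components, so the graph is not connected.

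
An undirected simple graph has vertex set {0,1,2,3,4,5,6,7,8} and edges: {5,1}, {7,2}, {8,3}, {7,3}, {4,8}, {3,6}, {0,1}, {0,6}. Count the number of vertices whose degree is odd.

4

Degrees: 0:2, 1:2, 2:1, 3:3, 4:1, 5:1, 6:2, 7:2, 8:2
Odd-degree vertices: 2, 3, 4, 5.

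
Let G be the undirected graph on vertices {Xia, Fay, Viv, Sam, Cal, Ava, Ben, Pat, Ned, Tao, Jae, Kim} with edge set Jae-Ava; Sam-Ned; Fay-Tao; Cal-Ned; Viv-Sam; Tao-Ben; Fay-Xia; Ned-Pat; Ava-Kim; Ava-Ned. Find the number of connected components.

2

Component: {Xia, Fay, Ben, Tao}
Component: {Viv, Sam, Cal, Ava, Pat, Ned, Jae, Kim}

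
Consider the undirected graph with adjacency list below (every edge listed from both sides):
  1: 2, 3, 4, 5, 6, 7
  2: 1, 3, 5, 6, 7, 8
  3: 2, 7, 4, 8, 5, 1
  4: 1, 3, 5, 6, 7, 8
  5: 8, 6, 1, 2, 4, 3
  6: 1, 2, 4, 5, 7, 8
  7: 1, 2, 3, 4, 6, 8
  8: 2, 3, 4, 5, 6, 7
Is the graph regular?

Yes

Degrees: 1:6, 2:6, 3:6, 4:6, 5:6, 6:6, 7:6, 8:6
Every vertex has degree 6, so the graph is 6-regular.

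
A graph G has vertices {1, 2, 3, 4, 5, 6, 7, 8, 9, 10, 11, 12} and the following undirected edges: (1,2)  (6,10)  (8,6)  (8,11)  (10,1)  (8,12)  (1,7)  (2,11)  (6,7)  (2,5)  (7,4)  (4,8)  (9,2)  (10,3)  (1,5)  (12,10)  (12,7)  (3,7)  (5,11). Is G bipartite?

The cycle 5-2-1-5 has length 3, which is odd, so the graph is not bipartite.

No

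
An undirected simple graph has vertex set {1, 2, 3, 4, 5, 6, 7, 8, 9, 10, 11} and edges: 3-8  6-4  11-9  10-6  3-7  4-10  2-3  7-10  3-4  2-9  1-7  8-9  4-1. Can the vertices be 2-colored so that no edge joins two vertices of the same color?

No

4-6-10-4 is an odd cycle (length 3), and a bipartite graph can contain only even cycles.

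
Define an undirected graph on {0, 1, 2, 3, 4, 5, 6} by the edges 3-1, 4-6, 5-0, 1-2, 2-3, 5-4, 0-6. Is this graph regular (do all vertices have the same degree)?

Yes

Degrees: 0:2, 1:2, 2:2, 3:2, 4:2, 5:2, 6:2
Every vertex has degree 2, so the graph is 2-regular.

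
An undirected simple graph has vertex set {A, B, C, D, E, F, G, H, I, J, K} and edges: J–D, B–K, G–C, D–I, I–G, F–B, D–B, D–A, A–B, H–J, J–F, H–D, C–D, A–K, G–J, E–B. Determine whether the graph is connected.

Starting from A and exploring outward reaches every vertex (A, D, K, B, C, J, H, I, E, F, G); the graph is connected.

Yes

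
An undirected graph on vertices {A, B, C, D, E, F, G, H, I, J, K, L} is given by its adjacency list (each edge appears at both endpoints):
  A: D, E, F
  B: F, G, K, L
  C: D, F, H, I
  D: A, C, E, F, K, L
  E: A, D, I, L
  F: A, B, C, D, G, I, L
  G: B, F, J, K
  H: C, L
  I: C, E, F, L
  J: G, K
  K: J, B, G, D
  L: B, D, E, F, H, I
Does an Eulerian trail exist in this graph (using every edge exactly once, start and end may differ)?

Yes

Degrees: A:3, B:4, C:4, D:6, E:4, F:7, G:4, H:2, I:4, J:2, K:4, L:6
Odd-degree vertices: A, F (2 total).
The non-isolated vertices are connected and exactly 2 have odd degree, so an Eulerian trail exists (from A to F).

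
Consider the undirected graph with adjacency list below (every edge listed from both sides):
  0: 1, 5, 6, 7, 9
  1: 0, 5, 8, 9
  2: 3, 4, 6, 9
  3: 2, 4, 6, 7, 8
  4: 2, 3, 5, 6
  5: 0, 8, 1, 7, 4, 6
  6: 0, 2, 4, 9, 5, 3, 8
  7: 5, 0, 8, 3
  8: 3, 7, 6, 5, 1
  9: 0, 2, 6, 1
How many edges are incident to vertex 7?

4

Neighbors of 7: 0, 3, 5, 8.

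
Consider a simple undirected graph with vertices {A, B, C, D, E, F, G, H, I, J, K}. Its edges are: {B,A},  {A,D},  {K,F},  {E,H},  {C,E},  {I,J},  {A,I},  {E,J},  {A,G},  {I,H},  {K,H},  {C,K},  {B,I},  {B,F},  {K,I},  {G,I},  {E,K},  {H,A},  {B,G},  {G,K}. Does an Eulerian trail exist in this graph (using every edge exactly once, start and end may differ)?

Degrees: A:5, B:4, C:2, D:1, E:4, F:2, G:4, H:4, I:6, J:2, K:6
Odd-degree vertices: A, D (2 total).
With 2 odd-degree vertices and all edges in one connected piece, an Eulerian trail exists (from A to D).

Yes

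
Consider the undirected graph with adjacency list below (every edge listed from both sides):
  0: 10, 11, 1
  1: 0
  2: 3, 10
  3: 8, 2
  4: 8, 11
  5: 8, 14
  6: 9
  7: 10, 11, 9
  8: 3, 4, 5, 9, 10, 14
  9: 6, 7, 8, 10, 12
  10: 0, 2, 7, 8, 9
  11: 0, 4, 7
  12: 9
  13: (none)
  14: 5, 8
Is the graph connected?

Component: {13}
Component: {0, 1, 2, 3, 4, 5, 6, 7, 8, 9, 10, 11, 12, 14}
No edge joins these 2 groups, so the graph is disconnected.

No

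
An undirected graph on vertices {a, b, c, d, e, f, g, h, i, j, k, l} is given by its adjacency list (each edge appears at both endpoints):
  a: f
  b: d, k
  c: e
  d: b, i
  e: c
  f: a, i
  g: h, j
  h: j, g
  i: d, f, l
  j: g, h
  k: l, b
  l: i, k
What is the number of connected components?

Component: {c, e}
Component: {g, h, j}
Component: {a, b, d, f, i, k, l}

3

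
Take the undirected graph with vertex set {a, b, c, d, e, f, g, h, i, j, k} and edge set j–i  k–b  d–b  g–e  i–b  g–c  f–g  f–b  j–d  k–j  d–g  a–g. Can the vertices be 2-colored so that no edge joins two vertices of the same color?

Partition the vertices as {b, g, h, j} vs {a, c, d, e, f, i, k}. Each listed edge has one endpoint in each part, so the graph is bipartite.

Yes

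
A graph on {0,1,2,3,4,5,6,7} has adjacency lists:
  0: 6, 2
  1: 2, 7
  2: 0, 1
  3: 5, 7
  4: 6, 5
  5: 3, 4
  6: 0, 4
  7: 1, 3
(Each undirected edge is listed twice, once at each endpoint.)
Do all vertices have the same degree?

Degrees: 0:2, 1:2, 2:2, 3:2, 4:2, 5:2, 6:2, 7:2
All degrees equal 2; the graph is regular.

Yes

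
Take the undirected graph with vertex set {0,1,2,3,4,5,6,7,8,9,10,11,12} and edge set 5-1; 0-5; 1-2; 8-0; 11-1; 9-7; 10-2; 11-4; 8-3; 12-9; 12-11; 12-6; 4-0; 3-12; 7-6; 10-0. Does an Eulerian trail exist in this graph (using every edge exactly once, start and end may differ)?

Degrees: 0:4, 1:3, 2:2, 3:2, 4:2, 5:2, 6:2, 7:2, 8:2, 9:2, 10:2, 11:3, 12:4
Odd-degree vertices: 1, 11 (2 total).
With 2 odd-degree vertices and all edges in one connected piece, an Eulerian trail exists (from 1 to 11).

Yes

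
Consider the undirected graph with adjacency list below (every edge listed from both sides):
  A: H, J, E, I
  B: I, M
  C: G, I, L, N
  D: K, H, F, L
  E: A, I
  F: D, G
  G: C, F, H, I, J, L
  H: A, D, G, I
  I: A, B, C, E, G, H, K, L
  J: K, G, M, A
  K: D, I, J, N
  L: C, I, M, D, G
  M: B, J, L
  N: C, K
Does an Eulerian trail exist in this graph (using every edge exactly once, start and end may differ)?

Degrees: A:4, B:2, C:4, D:4, E:2, F:2, G:6, H:4, I:8, J:4, K:4, L:5, M:3, N:2
Odd-degree vertices: L, M (2 total).
The non-isolated vertices are connected and exactly 2 have odd degree, so an Eulerian trail exists (from L to M).

Yes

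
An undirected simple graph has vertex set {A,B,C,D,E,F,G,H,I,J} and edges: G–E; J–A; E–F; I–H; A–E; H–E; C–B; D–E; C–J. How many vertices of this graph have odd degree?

Degrees: A:2, B:1, C:2, D:1, E:5, F:1, G:1, H:2, I:1, J:2
Odd-degree vertices: B, D, E, F, G, I.

6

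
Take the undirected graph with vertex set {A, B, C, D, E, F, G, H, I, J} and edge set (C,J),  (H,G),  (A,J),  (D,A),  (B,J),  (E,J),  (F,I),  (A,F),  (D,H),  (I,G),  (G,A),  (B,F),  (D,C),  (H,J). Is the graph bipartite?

Partition the vertices as {D, F, G, J} vs {A, B, C, E, H, I}. Each listed edge has one endpoint in each part, so the graph is bipartite.

Yes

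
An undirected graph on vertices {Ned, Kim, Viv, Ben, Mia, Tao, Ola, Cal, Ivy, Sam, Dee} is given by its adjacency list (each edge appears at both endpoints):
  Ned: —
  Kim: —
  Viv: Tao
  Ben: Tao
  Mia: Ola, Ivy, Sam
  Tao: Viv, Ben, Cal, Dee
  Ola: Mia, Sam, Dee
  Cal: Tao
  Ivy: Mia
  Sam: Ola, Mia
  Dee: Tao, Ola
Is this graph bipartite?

No

Sam-Mia-Ola-Sam is an odd cycle (length 3), and a bipartite graph can contain only even cycles.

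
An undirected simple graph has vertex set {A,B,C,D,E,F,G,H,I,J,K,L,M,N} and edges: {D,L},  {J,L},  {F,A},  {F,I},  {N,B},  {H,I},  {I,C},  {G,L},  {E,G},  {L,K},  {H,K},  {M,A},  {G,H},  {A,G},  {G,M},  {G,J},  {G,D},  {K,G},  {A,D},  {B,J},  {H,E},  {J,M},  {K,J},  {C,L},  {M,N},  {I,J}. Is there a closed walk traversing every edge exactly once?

Degrees: A:4, B:2, C:2, D:3, E:2, F:2, G:8, H:4, I:4, J:6, K:4, L:5, M:4, N:2
Vertices with odd degree: D, L. An Eulerian circuit requires all degrees even.

No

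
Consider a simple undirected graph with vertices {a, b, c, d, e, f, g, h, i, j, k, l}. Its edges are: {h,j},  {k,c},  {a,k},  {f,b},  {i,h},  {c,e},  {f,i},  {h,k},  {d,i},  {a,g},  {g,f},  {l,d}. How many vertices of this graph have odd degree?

8

Degrees: a:2, b:1, c:2, d:2, e:1, f:3, g:2, h:3, i:3, j:1, k:3, l:1
Odd-degree vertices: b, e, f, h, i, j, k, l.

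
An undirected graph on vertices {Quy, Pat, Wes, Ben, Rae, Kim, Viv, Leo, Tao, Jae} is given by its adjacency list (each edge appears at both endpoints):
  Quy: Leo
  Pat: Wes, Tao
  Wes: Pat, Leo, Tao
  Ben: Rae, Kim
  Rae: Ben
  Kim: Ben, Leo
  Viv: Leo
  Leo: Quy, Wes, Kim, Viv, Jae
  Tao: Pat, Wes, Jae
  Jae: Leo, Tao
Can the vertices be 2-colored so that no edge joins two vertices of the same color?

No

Tao-Pat-Wes-Tao is an odd cycle (length 3), and a bipartite graph can contain only even cycles.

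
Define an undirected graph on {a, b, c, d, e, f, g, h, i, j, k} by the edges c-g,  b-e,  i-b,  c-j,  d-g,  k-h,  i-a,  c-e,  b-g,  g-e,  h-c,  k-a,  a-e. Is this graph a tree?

|V| = 11, |E| = 13.
It splits into 2 components, so it cannot be a tree.

No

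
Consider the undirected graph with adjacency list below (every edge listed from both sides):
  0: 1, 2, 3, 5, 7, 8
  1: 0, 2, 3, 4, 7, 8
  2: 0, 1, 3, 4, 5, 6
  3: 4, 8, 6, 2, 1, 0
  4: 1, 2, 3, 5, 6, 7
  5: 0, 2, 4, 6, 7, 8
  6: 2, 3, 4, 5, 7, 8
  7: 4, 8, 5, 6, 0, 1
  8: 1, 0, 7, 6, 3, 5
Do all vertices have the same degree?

Yes

Degrees: 0:6, 1:6, 2:6, 3:6, 4:6, 5:6, 6:6, 7:6, 8:6
Every vertex has degree 6, so the graph is 6-regular.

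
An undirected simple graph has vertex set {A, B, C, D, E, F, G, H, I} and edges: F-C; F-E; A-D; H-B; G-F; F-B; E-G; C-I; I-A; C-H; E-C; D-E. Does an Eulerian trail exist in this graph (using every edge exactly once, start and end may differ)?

Yes

Degrees: A:2, B:2, C:4, D:2, E:4, F:4, G:2, H:2, I:2
Odd-degree vertices: none (0 total).
The non-isolated vertices are connected and exactly 0 have odd degree, so an Eulerian trail exists.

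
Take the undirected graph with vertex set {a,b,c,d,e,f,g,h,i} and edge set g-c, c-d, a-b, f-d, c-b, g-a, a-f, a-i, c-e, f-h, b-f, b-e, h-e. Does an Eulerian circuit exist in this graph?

Degrees: a:4, b:4, c:4, d:2, e:3, f:4, g:2, h:2, i:1
e, i have odd degree; an Eulerian circuit needs every degree to be even, so none exists.

No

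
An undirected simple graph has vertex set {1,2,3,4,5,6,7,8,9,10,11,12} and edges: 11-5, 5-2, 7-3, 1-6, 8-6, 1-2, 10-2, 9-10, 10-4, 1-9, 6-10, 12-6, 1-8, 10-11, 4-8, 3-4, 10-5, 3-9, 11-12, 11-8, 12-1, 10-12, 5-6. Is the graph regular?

No

Degrees: 1:5, 2:3, 3:3, 4:3, 5:4, 6:5, 7:1, 8:4, 9:3, 10:7, 11:4, 12:4
Vertex 7 has degree 1 while 10 has degree 7, so the graph is not regular.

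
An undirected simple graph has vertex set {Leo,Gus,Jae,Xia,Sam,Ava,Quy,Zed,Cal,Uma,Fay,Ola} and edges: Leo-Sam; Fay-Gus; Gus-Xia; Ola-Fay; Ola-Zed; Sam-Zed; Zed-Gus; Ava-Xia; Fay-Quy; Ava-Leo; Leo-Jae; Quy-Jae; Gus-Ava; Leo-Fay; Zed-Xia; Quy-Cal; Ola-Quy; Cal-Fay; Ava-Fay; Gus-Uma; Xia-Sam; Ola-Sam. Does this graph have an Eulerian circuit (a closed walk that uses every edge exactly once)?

No

Degrees: Leo:4, Gus:5, Jae:2, Xia:4, Sam:4, Ava:4, Quy:4, Zed:4, Cal:2, Uma:1, Fay:6, Ola:4
Gus, Uma have odd degree; an Eulerian circuit needs every degree to be even, so none exists.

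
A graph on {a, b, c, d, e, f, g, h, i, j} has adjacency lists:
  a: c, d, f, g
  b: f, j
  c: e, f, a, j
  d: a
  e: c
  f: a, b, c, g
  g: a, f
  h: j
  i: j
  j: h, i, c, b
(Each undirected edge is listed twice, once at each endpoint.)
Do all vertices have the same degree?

Degrees: a:4, b:2, c:4, d:1, e:1, f:4, g:2, h:1, i:1, j:4
Vertex d has degree 1 while a has degree 4, so the graph is not regular.

No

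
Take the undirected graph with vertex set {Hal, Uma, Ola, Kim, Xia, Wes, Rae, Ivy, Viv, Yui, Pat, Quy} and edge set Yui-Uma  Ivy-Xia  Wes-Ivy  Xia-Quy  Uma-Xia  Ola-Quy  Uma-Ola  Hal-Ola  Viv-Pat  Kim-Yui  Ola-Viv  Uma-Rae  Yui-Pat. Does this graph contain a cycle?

Yes

The graph has 12 vertices, 13 edges, and 1 connected component.
Since 13 > 12 - 1, a cycle must exist; for instance Ola-Uma-Xia-Quy-Ola.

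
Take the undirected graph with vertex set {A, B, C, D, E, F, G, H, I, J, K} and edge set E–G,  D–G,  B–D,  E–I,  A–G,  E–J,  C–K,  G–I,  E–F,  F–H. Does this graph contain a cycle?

Yes

The graph has 11 vertices, 10 edges, and 2 connected components.
One cycle is G-E-I-G.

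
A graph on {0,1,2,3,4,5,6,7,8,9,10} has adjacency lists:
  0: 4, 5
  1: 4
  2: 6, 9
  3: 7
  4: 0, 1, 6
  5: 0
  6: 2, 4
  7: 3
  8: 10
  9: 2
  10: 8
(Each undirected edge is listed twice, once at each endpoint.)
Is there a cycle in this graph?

No

The graph has 11 vertices, 8 edges, and 3 connected components.
Since 8 = 11 - 3, the graph is a forest and contains no cycle.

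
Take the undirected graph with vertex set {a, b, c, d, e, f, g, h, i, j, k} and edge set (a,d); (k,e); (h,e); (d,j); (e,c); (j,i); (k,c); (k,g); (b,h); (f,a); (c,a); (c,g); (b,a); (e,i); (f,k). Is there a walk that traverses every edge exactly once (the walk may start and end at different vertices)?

Yes

Degrees: a:4, b:2, c:4, d:2, e:4, f:2, g:2, h:2, i:2, j:2, k:4
Odd-degree vertices: none (0 total).
The non-isolated vertices are connected and exactly 0 have odd degree, so an Eulerian trail exists.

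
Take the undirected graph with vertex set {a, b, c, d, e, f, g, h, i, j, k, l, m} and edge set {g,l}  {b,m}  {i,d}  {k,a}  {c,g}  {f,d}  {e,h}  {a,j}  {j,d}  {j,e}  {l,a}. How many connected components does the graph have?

Component: {b, m}
Component: {a, c, d, e, f, g, h, i, j, k, l}

2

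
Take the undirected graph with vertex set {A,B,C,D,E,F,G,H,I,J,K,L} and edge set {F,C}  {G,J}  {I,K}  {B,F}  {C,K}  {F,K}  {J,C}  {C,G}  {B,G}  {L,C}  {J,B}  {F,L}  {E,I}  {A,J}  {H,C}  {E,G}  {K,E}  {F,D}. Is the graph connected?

A breadth-first search from A visits A, J, G, B, C, E, F, L, H, K, I, D — all 12 vertices — so the graph is connected.

Yes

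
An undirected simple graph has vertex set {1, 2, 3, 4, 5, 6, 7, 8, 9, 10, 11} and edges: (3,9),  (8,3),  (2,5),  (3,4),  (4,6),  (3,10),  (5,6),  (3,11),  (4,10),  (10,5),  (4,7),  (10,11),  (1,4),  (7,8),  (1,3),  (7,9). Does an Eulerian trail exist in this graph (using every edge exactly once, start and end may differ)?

Degrees: 1:2, 2:1, 3:6, 4:5, 5:3, 6:2, 7:3, 8:2, 9:2, 10:4, 11:2
Odd-degree vertices: 2, 4, 5, 7 (4 total).
An Eulerian trail requires 0 or 2 odd-degree vertices; here there are 4.

No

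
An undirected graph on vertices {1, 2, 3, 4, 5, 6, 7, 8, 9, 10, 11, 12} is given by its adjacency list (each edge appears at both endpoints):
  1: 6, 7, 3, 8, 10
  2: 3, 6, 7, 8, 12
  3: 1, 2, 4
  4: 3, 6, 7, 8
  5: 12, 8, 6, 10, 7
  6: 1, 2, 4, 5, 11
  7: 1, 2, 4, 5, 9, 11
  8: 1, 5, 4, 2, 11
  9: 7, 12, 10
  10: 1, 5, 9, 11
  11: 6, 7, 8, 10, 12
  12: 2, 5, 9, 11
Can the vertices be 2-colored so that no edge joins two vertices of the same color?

Yes

Color {3, 6, 7, 8, 10, 12} black and {1, 2, 4, 5, 9, 11} white. No edge joins two same-colored vertices, so the graph is bipartite.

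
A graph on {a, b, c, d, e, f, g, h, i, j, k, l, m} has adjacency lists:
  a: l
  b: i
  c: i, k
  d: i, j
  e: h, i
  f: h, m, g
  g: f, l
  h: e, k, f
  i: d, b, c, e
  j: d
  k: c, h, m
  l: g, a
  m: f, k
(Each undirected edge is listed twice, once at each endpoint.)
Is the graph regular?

No

Degrees: a:1, b:1, c:2, d:2, e:2, f:3, g:2, h:3, i:4, j:1, k:3, l:2, m:2
Vertex a has degree 1 while i has degree 4, so the graph is not regular.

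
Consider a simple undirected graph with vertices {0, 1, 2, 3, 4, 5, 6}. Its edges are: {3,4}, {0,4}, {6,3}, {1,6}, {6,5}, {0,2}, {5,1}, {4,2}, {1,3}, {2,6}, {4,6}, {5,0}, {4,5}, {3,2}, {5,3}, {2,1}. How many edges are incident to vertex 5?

Neighbors of 5: 0, 1, 3, 4, 6.

5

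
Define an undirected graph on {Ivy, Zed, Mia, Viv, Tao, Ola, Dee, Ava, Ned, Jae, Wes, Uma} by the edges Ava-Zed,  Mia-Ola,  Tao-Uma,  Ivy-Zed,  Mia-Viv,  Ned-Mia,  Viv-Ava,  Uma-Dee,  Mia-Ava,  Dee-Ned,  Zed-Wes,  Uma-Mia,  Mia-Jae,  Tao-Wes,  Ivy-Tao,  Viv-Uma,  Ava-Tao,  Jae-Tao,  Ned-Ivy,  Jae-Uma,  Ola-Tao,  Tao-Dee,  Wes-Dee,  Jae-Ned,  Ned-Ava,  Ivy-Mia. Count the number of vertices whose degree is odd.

8

Degrees: Ivy:4, Zed:3, Mia:7, Viv:3, Tao:7, Ola:2, Dee:4, Ava:5, Ned:5, Jae:4, Wes:3, Uma:5
Odd-degree vertices: Zed, Mia, Viv, Tao, Ava, Ned, Wes, Uma.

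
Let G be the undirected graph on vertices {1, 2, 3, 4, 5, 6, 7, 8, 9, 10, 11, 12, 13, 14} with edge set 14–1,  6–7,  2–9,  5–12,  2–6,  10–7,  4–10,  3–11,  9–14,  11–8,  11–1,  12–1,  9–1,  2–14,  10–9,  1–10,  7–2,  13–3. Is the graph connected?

Yes

Starting from 1 and exploring outward reaches every vertex (1, 9, 12, 11, 10, 14, 2, 5, 3, 8, 4, 7, 6, 13); the graph is connected.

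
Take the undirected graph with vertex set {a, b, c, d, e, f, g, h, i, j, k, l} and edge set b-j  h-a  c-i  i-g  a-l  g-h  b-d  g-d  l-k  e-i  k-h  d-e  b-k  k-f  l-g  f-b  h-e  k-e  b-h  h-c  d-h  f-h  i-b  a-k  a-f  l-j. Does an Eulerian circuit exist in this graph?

Yes

Degrees: a:4, b:6, c:2, d:4, e:4, f:4, g:4, h:8, i:4, j:2, k:6, l:4
Every vertex has even degree and the edges form a single connected piece, so an Eulerian circuit exists.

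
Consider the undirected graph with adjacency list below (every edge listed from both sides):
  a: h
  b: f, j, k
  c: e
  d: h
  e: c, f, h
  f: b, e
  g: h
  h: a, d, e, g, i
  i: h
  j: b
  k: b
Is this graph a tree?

|V| = 11, |E| = 10.
Connected and |E| = |V| - 1, which characterizes a tree.

Yes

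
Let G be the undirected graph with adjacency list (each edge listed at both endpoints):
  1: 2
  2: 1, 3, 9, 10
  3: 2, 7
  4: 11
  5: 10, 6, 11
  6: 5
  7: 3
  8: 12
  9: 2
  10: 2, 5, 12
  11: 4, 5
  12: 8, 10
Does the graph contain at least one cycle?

|V| = 12, |E| = 11, number of components = 1.
Since 11 = 12 - 1, the graph is a forest and contains no cycle.

No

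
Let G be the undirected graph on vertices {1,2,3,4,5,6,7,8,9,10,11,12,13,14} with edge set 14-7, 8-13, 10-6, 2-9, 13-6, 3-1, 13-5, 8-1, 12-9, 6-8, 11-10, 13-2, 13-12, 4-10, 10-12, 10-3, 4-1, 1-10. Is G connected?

No

Component: {7, 14}
Component: {1, 2, 3, 4, 5, 6, 8, 9, 10, 11, 12, 13}
There are 2 separate components, so the graph is not connected.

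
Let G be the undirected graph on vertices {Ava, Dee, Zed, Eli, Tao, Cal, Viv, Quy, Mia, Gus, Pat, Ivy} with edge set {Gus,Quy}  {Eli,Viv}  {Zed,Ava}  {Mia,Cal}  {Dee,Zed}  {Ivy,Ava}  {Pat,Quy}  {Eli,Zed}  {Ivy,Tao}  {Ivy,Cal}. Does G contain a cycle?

No

The graph has 12 vertices, 10 edges, and 2 connected components.
A forest on 12 vertices with 2 components has exactly 10 edges, which matches — so no cycle.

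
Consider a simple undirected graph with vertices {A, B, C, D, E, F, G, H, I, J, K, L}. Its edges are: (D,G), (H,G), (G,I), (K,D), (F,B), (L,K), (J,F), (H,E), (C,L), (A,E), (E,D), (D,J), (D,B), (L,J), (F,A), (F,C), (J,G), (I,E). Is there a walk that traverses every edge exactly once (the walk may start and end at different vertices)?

Degrees: A:2, B:2, C:2, D:5, E:4, F:4, G:4, H:2, I:2, J:4, K:2, L:3
Odd-degree vertices: D, L (2 total).
The non-isolated vertices are connected and exactly 2 have odd degree, so an Eulerian trail exists (from D to L).

Yes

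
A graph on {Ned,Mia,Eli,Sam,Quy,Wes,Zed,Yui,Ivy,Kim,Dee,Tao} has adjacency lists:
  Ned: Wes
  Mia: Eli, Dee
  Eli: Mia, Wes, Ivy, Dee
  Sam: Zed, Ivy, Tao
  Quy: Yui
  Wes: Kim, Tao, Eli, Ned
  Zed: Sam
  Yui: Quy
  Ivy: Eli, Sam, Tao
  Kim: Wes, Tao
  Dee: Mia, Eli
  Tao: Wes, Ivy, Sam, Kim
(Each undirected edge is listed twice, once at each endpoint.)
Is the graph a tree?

No

The graph has 12 vertices and 14 edges.
It is not connected, so it is not a tree.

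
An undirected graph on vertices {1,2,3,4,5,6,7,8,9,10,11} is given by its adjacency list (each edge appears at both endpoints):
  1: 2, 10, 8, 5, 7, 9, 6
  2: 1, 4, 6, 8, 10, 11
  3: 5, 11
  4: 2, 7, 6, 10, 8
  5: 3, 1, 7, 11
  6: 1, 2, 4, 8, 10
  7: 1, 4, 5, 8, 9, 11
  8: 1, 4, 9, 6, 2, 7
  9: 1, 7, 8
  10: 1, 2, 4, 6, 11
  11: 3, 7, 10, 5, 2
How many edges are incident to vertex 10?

5

Neighbors of 10: 1, 2, 4, 6, 11.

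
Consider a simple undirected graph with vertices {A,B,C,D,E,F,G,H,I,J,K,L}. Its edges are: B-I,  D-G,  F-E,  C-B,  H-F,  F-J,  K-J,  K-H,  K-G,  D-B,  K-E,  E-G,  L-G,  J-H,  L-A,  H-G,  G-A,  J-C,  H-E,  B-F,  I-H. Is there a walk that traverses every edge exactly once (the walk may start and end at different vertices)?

Yes

Degrees: A:2, B:4, C:2, D:2, E:4, F:4, G:6, H:6, I:2, J:4, K:4, L:2
Odd-degree vertices: none (0 total).
With 0 odd-degree vertices and all edges in one connected piece, an Eulerian trail exists.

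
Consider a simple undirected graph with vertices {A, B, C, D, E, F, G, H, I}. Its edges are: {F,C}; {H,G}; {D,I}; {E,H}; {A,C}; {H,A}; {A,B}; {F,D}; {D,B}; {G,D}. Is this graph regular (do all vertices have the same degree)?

No

Degrees: A:3, B:2, C:2, D:4, E:1, F:2, G:2, H:3, I:1
Degrees are not all equal (e.g. deg(E)=1 but deg(D)=4); not regular.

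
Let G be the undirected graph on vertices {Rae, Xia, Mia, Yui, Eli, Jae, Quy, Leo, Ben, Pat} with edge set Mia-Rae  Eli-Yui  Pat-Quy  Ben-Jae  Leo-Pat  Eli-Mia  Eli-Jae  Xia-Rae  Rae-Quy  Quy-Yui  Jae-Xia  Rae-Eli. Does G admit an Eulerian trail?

Degrees: Rae:4, Xia:2, Mia:2, Yui:2, Eli:4, Jae:3, Quy:3, Leo:1, Ben:1, Pat:2
Odd-degree vertices: Jae, Quy, Leo, Ben (4 total).
With 4 odd-degree vertices (more than two), no single trail can use every edge.

No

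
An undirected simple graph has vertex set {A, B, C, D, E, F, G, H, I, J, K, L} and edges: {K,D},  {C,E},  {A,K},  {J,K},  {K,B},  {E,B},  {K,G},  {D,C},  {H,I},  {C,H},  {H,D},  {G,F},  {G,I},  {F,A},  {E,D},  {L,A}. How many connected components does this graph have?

Component: {A, B, C, D, E, F, G, H, I, J, K, L}

1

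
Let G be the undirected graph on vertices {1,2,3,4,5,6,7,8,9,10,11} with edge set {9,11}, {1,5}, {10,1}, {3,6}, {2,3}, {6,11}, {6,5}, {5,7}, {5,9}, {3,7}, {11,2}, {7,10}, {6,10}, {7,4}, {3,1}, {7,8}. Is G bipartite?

A valid 2-coloring puts {3, 4, 5, 8, 10, 11} on one side and {1, 2, 6, 7, 9} on the other; every edge crosses between the two sides.

Yes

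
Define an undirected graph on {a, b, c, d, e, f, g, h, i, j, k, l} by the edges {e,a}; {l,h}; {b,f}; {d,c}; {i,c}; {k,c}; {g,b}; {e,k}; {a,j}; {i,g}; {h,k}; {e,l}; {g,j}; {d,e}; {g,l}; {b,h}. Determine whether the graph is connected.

A breadth-first search from a visits a, e, j, k, d, l, g, c, h, i, b, f — all 12 vertices — so the graph is connected.

Yes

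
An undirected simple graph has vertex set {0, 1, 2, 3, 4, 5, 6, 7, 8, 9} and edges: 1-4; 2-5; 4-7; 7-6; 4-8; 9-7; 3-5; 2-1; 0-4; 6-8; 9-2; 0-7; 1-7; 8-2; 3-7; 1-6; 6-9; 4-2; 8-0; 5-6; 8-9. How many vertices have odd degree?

6

Degrees: 0:3, 1:4, 2:5, 3:2, 4:5, 5:3, 6:5, 7:6, 8:5, 9:4
Odd-degree vertices: 0, 2, 4, 5, 6, 8.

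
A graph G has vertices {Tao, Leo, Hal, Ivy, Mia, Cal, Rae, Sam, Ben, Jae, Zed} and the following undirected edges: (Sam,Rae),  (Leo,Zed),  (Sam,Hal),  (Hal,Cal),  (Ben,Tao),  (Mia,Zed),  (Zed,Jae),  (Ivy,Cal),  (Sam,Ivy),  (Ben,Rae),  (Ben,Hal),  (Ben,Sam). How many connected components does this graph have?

Component: {Leo, Mia, Jae, Zed}
Component: {Tao, Hal, Ivy, Cal, Rae, Sam, Ben}

2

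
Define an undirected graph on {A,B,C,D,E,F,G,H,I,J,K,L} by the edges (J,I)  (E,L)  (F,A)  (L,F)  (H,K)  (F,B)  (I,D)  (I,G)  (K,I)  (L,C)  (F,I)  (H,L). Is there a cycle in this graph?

The graph has 12 vertices, 12 edges, and 1 connected component.
One cycle is F-L-H-K-I-F.

Yes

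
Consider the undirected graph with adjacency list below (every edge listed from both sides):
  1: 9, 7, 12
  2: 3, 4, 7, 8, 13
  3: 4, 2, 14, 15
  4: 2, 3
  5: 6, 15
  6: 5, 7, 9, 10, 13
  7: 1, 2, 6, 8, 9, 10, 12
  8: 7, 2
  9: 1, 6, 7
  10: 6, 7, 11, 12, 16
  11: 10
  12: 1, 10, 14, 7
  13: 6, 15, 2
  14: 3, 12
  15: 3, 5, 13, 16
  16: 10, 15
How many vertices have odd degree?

Degrees: 1:3, 2:5, 3:4, 4:2, 5:2, 6:5, 7:7, 8:2, 9:3, 10:5, 11:1, 12:4, 13:3, 14:2, 15:4, 16:2
Odd-degree vertices: 1, 2, 6, 7, 9, 10, 11, 13.

8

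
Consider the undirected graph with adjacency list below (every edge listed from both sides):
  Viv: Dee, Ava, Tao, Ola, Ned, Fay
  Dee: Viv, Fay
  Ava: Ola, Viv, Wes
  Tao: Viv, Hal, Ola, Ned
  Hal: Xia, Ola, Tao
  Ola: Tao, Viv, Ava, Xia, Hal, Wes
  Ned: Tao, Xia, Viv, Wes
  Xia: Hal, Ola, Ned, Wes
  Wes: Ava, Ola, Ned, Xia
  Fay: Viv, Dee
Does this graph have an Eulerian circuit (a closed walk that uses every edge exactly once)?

No

Degrees: Viv:6, Dee:2, Ava:3, Tao:4, Hal:3, Ola:6, Ned:4, Xia:4, Wes:4, Fay:2
Ava, Hal have odd degree; an Eulerian circuit needs every degree to be even, so none exists.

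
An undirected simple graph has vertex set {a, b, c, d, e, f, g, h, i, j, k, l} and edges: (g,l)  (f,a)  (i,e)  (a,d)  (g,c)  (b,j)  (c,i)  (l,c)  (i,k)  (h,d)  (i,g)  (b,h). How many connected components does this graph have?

2

Component: {a, b, d, f, h, j}
Component: {c, e, g, i, k, l}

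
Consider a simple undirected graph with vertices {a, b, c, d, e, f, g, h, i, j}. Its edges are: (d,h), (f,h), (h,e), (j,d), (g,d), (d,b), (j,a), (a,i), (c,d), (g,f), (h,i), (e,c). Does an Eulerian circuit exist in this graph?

No

Degrees: a:2, b:1, c:2, d:5, e:2, f:2, g:2, h:4, i:2, j:2
b, d have odd degree; an Eulerian circuit needs every degree to be even, so none exists.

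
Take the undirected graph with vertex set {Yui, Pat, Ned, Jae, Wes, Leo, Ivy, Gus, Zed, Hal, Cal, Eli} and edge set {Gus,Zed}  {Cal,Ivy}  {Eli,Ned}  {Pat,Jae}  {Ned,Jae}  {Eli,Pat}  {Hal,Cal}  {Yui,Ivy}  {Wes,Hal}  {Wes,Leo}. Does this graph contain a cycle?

The graph has 12 vertices, 10 edges, and 3 connected components.
Since 10 > 12 - 3, a cycle must exist; for instance Pat-Eli-Ned-Jae-Pat.

Yes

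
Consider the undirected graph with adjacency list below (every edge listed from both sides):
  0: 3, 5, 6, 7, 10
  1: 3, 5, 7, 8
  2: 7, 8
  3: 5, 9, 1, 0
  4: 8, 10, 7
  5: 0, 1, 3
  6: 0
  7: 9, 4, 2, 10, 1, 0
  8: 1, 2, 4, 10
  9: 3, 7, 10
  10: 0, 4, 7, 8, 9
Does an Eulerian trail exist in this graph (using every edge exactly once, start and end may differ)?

Degrees: 0:5, 1:4, 2:2, 3:4, 4:3, 5:3, 6:1, 7:6, 8:4, 9:3, 10:5
Odd-degree vertices: 0, 4, 5, 6, 9, 10 (6 total).
An Eulerian trail requires 0 or 2 odd-degree vertices; here there are 6.

No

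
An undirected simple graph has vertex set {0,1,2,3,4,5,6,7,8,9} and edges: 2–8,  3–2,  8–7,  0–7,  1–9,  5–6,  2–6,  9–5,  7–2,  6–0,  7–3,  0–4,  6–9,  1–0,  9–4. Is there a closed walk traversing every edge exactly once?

Yes

Degrees: 0:4, 1:2, 2:4, 3:2, 4:2, 5:2, 6:4, 7:4, 8:2, 9:4
All degrees are even and the non-isolated vertices are connected — an Eulerian circuit exists.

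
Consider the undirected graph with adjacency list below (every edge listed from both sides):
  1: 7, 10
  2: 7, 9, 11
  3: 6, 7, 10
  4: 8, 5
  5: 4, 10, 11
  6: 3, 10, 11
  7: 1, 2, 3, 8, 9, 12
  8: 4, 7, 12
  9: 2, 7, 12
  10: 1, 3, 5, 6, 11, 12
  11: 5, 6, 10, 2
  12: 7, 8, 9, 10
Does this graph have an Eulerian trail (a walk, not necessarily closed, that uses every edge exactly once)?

No

Degrees: 1:2, 2:3, 3:3, 4:2, 5:3, 6:3, 7:6, 8:3, 9:3, 10:6, 11:4, 12:4
Odd-degree vertices: 2, 3, 5, 6, 8, 9 (6 total).
With 6 odd-degree vertices (more than two), no single trail can use every edge.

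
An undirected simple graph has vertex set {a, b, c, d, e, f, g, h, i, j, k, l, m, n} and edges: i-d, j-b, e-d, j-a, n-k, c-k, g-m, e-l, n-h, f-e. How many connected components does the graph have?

4

Component: {g, m}
Component: {a, b, j}
Component: {c, h, k, n}
Component: {d, e, f, i, l}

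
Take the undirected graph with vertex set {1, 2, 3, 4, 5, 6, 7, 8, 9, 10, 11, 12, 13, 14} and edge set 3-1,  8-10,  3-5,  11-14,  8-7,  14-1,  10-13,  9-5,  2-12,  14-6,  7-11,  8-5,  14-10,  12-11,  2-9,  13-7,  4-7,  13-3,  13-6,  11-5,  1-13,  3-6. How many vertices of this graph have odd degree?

Degrees: 1:3, 2:2, 3:4, 4:1, 5:4, 6:3, 7:4, 8:3, 9:2, 10:3, 11:4, 12:2, 13:5, 14:4
Odd-degree vertices: 1, 4, 6, 8, 10, 13.

6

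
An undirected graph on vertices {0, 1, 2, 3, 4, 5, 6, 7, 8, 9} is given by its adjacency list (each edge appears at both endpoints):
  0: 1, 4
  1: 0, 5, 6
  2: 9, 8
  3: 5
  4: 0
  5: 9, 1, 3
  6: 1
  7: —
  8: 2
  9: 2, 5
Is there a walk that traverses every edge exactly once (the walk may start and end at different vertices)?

No

Degrees: 0:2, 1:3, 2:2, 3:1, 4:1, 5:3, 6:1, 7:0, 8:1, 9:2
Odd-degree vertices: 1, 3, 4, 5, 6, 8 (6 total).
With 6 odd-degree vertices (more than two), no single trail can use every edge.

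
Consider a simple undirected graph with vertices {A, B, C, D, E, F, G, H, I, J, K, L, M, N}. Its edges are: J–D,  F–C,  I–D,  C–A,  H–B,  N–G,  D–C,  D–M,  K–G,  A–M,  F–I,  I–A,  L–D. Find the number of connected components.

Component: {E}
Component: {B, H}
Component: {G, K, N}
Component: {A, C, D, F, I, J, L, M}

4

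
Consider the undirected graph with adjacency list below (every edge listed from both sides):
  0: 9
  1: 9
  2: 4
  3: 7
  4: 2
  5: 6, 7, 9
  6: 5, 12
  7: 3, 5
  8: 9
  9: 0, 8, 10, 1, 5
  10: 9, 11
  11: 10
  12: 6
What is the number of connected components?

Component: {2, 4}
Component: {0, 1, 3, 5, 6, 7, 8, 9, 10, 11, 12}

2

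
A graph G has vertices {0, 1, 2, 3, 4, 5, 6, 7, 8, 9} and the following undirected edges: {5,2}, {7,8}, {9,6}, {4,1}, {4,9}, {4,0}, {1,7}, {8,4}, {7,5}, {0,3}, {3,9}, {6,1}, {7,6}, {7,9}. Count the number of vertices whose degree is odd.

Degrees: 0:2, 1:3, 2:1, 3:2, 4:4, 5:2, 6:3, 7:5, 8:2, 9:4
Odd-degree vertices: 1, 2, 6, 7.

4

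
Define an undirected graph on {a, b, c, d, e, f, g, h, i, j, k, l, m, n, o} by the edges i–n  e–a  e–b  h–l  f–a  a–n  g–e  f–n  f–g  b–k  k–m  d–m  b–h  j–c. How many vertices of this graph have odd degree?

Degrees: a:3, b:3, c:1, d:1, e:3, f:3, g:2, h:2, i:1, j:1, k:2, l:1, m:2, n:3, o:0
Odd-degree vertices: a, b, c, d, e, f, i, j, l, n.

10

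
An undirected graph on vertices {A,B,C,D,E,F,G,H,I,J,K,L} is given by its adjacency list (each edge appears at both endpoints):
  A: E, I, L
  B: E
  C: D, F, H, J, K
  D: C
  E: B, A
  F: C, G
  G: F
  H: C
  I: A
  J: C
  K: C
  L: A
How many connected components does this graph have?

Component: {A, B, E, I, L}
Component: {C, D, F, G, H, J, K}

2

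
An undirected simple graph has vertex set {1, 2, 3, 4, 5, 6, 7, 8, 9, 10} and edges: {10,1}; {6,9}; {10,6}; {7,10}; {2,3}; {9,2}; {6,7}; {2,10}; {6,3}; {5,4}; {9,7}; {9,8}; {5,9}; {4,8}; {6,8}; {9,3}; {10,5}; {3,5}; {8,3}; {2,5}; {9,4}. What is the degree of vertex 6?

5

Neighbors of 6: 3, 7, 8, 9, 10.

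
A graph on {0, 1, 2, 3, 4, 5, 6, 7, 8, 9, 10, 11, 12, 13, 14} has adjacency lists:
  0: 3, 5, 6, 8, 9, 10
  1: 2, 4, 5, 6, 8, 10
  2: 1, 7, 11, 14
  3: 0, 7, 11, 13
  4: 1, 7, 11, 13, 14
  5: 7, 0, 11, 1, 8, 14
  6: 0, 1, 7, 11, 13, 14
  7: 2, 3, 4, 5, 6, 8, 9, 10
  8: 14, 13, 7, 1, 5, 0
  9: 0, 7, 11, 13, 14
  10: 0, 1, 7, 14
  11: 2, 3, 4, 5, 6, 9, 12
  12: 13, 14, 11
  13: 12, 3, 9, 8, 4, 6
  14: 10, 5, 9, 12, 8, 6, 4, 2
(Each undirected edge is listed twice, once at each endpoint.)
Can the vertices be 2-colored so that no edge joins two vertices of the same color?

No

5-8-14-5 is an odd cycle (length 3), and a bipartite graph can contain only even cycles.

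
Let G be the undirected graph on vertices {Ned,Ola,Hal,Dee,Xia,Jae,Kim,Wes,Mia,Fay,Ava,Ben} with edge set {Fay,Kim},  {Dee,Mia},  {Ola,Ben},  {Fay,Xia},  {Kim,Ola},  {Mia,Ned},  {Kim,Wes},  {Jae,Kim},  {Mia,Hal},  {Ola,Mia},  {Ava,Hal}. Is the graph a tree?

|V| = 12, |E| = 11.
It is connected with exactly 11 edges, hence acyclic — it is a tree.

Yes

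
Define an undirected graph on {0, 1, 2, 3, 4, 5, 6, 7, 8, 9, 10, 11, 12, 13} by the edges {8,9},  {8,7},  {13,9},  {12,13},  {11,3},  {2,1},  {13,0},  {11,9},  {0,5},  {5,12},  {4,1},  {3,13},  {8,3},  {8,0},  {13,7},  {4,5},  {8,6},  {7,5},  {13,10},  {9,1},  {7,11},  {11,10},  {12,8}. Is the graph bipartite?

A valid 2-coloring puts {1, 5, 8, 11, 13} on one side and {0, 2, 3, 4, 6, 7, 9, 10, 12} on the other; every edge crosses between the two sides.

Yes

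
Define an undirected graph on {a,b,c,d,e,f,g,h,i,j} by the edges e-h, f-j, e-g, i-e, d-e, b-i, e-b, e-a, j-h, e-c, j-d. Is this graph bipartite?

b-i-e-b is an odd cycle (length 3), and a bipartite graph can contain only even cycles.

No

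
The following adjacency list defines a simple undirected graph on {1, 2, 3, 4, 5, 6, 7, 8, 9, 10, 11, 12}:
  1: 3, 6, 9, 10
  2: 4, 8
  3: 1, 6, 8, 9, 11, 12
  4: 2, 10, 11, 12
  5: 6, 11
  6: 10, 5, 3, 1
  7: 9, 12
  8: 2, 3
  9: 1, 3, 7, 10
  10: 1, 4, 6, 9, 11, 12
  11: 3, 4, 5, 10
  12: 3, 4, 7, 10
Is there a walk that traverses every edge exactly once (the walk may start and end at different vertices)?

Yes

Degrees: 1:4, 2:2, 3:6, 4:4, 5:2, 6:4, 7:2, 8:2, 9:4, 10:6, 11:4, 12:4
Odd-degree vertices: none (0 total).
The non-isolated vertices are connected and exactly 0 have odd degree, so an Eulerian trail exists.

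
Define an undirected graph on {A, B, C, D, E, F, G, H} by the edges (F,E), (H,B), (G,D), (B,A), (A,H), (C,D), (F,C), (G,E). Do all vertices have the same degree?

Yes

Degrees: A:2, B:2, C:2, D:2, E:2, F:2, G:2, H:2
Every vertex has degree 2, so the graph is 2-regular.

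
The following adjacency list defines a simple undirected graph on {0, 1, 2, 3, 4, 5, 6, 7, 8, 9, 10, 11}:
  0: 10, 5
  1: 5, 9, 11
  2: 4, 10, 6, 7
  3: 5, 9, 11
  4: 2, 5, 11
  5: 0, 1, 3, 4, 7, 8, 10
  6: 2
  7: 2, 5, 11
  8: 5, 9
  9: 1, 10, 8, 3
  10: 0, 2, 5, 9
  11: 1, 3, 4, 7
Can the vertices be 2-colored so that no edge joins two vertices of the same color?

No

The cycle 0-10-5-0 has length 3, which is odd, so the graph is not bipartite.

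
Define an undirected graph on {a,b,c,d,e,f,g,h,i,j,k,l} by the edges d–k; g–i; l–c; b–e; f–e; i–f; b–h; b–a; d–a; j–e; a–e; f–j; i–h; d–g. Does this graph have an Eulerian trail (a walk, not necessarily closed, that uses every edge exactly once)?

Degrees: a:3, b:3, c:1, d:3, e:4, f:3, g:2, h:2, i:3, j:2, k:1, l:1
Odd-degree vertices: a, b, c, d, f, i, k, l (8 total).
With 8 odd-degree vertices (more than two), no single trail can use every edge.

No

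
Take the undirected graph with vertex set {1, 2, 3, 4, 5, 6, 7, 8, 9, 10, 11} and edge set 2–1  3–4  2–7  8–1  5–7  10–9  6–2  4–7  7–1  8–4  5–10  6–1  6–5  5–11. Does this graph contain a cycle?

Yes

The graph has 11 vertices, 14 edges, and 1 connected component.
One cycle is 1-6-5-7-2-1.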